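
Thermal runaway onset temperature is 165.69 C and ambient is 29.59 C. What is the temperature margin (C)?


Safety margin = 165.69 C - 29.59 C = 136.1 C

136.1 C


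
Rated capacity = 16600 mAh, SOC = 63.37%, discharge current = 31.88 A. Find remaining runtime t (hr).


Convert: C_total = 16600 mAh = 16.6 Ah
Step 1: remaining = SOC/100 * C_total = 63.37/100 * 16.6 = 10.519 Ah
Step 2: t = remaining / I = 10.519 / 31.88 = 0.3300 hr

0.3300 hr


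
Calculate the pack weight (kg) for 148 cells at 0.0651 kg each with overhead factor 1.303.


Cell mass sum = 148 * 0.0651 = 9.6348 kg
With overhead 1.303: m_pack = 9.6348 * 1.303 = 12.55 kg

12.55 kg


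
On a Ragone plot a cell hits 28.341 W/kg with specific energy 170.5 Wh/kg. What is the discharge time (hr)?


t = E / P = 170.5 / 28.341 = 6.016 hr

6.016 hr


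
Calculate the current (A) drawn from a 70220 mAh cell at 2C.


Convert: capacity = 70220 mAh = 70.22 Ah
I = C_rate * capacity = 2 * 70.22 = 140.44 A

140.44 A


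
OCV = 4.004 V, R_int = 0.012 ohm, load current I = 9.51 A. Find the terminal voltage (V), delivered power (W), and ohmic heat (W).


Step 1: V_terminal = OCV - I*R = 4.004 - 9.51 * 0.012 = 3.8899 V
Step 2: P_out = V_terminal * I = 3.8899 * 9.51 = 36.99 W
Step 3: Q = I^2 * R = 9.51^2 * 0.012 = 1.085 W

V=3.8899 V, P=36.99 W, Q=1.085 W


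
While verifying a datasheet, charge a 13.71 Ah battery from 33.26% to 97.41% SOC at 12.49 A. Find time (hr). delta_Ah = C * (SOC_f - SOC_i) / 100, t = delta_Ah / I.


delta_Ah = 13.71 * (97.41 - 33.26) / 100 = 8.795 Ah
t = delta_Ah / I = 8.795 / 12.49 = 0.7042 hr

0.7042 hr


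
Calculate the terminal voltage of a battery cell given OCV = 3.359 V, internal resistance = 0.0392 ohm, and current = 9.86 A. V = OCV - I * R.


V = OCV - I*R = 3.359 - 9.86 * 0.0392 = 2.972 V

2.972 V


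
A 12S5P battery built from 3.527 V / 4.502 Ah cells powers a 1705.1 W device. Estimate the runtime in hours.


Step 1: E_pack = Ns * V_cell * Np * C_cell = 12 * 3.527 * 5 * 4.502 = 952.71 Wh
Step 2: t = E_pack / P = 952.71 / 1705.1 = 0.5587 hr

0.5587 hr


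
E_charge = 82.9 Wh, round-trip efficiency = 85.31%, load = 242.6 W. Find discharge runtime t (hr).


Step 1: E_discharge = eta/100 * E_charge = 85.31/100 * 82.9 = 70.722 Wh
Step 2: t = E_discharge / P = 70.722 / 242.6 = 0.2915 hr

0.2915 hr


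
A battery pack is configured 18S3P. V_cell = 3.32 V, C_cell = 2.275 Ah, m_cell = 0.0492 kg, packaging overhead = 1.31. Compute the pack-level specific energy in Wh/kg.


Step 1: V_pack = 18 * 3.32 = 59.76 V
Step 2: C_pack = 3 * 2.275 = 6.825 Ah
Step 3: E_pack = V_pack * C_pack = 59.76 * 6.825 = 407.86 Wh
Step 4: m_pack = 18 * 3 * 0.0492 * 1.31 = 3.4804 kg
Step 5: ED = E_pack / m_pack = 407.86 / 3.4804 = 117.2 Wh/kg

117.2 Wh/kg


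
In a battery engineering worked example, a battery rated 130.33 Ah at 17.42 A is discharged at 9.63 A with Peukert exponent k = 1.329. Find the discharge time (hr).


Step 1: t_rated = C / I_rated = 130.33 / 17.42 = 7.4816 hr
Step 2: ratio = 17.42 / 9.63 = 1.8089
Step 3: ratio^k = 1.8089^1.329 = 2.1984
Step 4: t = t_rated * ratio^k = 7.4816 * 2.1984 = 16.45 hr

16.45 hr


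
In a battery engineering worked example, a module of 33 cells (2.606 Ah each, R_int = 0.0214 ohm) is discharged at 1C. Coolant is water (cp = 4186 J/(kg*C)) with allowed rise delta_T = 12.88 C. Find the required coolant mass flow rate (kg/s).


Step 1: I = 1 * 2.606 = 2.606 A
Step 2: Q_cell = I^2 * R = 2.606^2 * 0.0214 = 0.14533 W
Step 3: Q_total = 33 * 0.14533 = 4.7959 W
Step 4: m_dot = Q_total / (cp * dT) = 4.7959 / (4186 * 12.88) = 8.895e-05 kg/s

8.895e-05 kg/s


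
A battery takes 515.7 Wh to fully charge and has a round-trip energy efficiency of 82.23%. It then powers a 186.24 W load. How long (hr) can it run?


Step 1: E_discharge = eta/100 * E_charge = 82.23/100 * 515.7 = 424.06 Wh
Step 2: t = E_discharge / P = 424.06 / 186.24 = 2.277 hr

2.277 hr


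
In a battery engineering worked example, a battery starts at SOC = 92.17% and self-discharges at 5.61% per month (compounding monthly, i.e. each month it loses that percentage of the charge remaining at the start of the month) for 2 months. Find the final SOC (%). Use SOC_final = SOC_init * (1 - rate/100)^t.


decay = (1 - 5.61/100)^2 = 0.89095
SOC_final = 92.17 * 0.89095 = 82.12%

82.12%


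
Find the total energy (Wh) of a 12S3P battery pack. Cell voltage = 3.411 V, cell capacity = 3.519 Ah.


E = Ns * Vcell * Np * Ccell = 12 * 3.411 * 3 * 3.519 = 432.1 Wh

432.1 Wh


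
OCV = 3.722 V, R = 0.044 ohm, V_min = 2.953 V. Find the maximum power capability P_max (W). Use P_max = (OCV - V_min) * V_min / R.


dV = OCV - V_min = 0.769 V (so I_max = dV / R)
P_max = dV * V_min / R = 0.769 * 2.953 / 0.044 = 51.61 W

51.61 W


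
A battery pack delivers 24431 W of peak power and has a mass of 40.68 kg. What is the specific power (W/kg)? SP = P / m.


Specific power = 24431 W / 40.68 kg = 600.6 W/kg

600.6 W/kg


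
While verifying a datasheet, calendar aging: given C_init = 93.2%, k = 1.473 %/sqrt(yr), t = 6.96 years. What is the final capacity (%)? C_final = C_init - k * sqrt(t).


Step 1: sqrt(6.96 yr) = 2.6382
Step 2: drop = 1.473 * 2.6382 = 3.8861
Step 3: C_final = 93.2 - 3.8861 = 89.31%

89.31%


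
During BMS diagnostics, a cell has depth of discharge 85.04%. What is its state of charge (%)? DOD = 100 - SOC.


SOC = 100 - DOD = 100 - 85.04 = 14.96%

14.96%


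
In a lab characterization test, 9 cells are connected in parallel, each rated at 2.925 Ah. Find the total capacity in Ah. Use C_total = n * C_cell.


C_total = 9 * 2.925 = 26.325 Ah

26.325 Ah


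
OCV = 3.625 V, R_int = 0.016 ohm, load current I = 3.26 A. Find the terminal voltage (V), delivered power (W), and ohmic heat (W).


Step 1: V_terminal = OCV - I*R = 3.625 - 3.26 * 0.016 = 3.5728 V
Step 2: P_out = V_terminal * I = 3.5728 * 3.26 = 11.65 W
Step 3: Q = I^2 * R = 3.26^2 * 0.016 = 0.1700 W

V=3.5728 V, P=11.65 W, Q=0.1700 W


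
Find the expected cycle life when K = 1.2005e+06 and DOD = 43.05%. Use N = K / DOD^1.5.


Step 1: DOD^1.5 = 43.05^1.5 = 282.46
Step 2: N = 1.2005e+06 / 282.46 = 4250 cycles

4250 cycles


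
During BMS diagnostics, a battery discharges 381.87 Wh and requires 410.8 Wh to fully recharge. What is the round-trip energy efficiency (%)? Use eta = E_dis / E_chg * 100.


eta_e = E_dis / E_chg * 100 = 381.87 / 410.8 * 100 = 92.96%

92.96%


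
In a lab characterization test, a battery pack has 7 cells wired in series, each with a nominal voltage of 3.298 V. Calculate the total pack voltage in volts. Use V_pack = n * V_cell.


Series voltages add: 7 * 3.298 V = 23.086 V

23.086 V


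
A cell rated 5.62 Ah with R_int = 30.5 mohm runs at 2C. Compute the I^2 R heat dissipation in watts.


Convert: R = 30.5 mohm = 0.0305 ohm
Step 1: I = C_rate * capacity = 2 * 5.62 = 11.24 A
Step 2: Q = I^2 * R = 11.24^2 * 0.0305 = 126.34 * 0.0305 = 3.853 W

3.853 W


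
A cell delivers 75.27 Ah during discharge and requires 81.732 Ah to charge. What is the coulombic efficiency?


Coulombic efficiency = 75.27/81.732 * 100% = 92.09%

92.09%


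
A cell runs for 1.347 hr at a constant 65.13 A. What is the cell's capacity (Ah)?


C = I * t = 65.13 * 1.347 = 87.73 Ah

87.73 Ah


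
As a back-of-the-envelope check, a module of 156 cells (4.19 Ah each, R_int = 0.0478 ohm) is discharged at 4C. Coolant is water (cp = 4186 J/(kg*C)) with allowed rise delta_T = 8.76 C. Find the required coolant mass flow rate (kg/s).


Step 1: I = 4 * 4.19 = 16.76 A
Step 2: Q_cell = I^2 * R = 16.76^2 * 0.0478 = 13.427 W
Step 3: Q_total = 156 * 13.427 = 2094.6 W
Step 4: m_dot = Q_total / (cp * dT) = 2094.6 / (4186 * 8.76) = 0.05712 kg/s

0.05712 kg/s


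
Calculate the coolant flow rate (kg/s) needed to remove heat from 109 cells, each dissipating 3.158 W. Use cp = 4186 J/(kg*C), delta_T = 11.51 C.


Q_total = 109 * 3.158 = 344.22 W
m_dot = Q_total / (cp * dT) = 344.22 / (4186 * 11.51) = 0.007144 kg/s

0.007144 kg/s


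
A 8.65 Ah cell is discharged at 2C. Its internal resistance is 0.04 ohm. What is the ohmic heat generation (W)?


Step 1: I = C_rate * capacity = 2 * 8.65 = 17.3 A
Step 2: Q = I^2 * R = 17.3^2 * 0.04 = 299.29 * 0.04 = 11.97 W

11.97 W


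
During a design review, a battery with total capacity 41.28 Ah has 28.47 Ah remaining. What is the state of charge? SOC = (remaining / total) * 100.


SOC% = 28.47 / 41.28 * 100 = 68.97%

68.97%


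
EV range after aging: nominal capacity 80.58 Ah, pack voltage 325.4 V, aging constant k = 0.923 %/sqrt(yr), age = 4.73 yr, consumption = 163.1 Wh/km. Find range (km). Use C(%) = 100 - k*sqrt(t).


Step 1: capacity retention = 100 - 0.923 * sqrt(4.73) = 100 - 0.923 * 2.1749 = 97.993%
Step 2: C_now = 80.58 * 97.993/100 = 78.963 Ah
Step 3: E_pack = V * C_now = 325.4 * 78.963 = 25695 Wh
Step 4: range = E_pack / consumption = 25695 / 163.1 = 157.5 km

157.5 km


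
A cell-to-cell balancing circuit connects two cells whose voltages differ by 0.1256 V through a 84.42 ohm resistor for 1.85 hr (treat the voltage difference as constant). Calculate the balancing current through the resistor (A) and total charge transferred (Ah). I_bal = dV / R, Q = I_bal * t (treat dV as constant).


I_bal = dV / R = 0.1256 / 84.42 = 0.0014878 A
Q = I_bal * t = 0.0014878 * 1.85 = 0.002752 Ah

I=0.0014878 A, Q=0.002752 Ah


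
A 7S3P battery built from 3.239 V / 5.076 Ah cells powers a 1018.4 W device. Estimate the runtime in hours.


Step 1: E_pack = Ns * V_cell * Np * C_cell = 7 * 3.239 * 3 * 5.076 = 345.26 Wh
Step 2: t = E_pack / P = 345.26 / 1018.4 = 0.3390 hr

0.3390 hr


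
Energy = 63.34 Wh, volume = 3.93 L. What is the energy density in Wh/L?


Volumetric ED = 63.34 Wh / 3.93 L = 16.12 Wh/L

16.12 Wh/L


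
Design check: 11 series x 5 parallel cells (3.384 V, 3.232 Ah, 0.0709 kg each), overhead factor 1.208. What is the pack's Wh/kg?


Step 1: V_pack = 11 * 3.384 = 37.224 V
Step 2: C_pack = 5 * 3.232 = 16.16 Ah
Step 3: E_pack = V_pack * C_pack = 37.224 * 16.16 = 601.54 Wh
Step 4: m_pack = 11 * 5 * 0.0709 * 1.208 = 4.7106 kg
Step 5: ED = E_pack / m_pack = 601.54 / 4.7106 = 127.7 Wh/kg

127.7 Wh/kg


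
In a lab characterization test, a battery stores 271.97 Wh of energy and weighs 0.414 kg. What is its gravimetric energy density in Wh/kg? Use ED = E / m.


Specific energy = 271.97 Wh / 0.414 kg = 656.9 Wh/kg

656.9 Wh/kg


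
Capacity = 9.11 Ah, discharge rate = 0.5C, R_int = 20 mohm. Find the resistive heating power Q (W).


Convert: R = 20 mohm = 0.02 ohm
Step 1: I = C_rate * capacity = 0.5 * 9.11 = 4.555 A
Step 2: Q = I^2 * R = 4.555^2 * 0.02 = 20.748 * 0.02 = 0.4150 W

0.4150 W


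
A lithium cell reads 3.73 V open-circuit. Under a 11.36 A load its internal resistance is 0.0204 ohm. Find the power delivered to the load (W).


Step 1: V_terminal = OCV - I*R = 3.73 - 11.36 * 0.0204 = 3.4983 V
Step 2: P_out = V_terminal * I = 3.4983 * 11.36 = 39.74 W

39.74 W


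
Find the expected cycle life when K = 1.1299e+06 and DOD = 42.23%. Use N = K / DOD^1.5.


DOD^1.5 = 274.43
N = K / DOD^1.5 = 1.1299e+06 / 274.43 = 4117

4117 cycles


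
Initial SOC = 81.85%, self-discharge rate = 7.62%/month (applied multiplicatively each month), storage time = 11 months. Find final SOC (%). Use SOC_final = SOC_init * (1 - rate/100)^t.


decay = (1 - 7.62/100)^11 = 0.41817
SOC_final = 81.85 * 0.41817 = 34.23%

34.23%


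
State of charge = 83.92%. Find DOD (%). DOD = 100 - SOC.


DOD = 100 - SOC = 100 - 83.92 = 16.08%

16.08%


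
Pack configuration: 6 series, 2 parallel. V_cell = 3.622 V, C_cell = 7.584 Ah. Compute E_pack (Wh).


E = Ns * Vcell * Np * Ccell = 6 * 3.622 * 2 * 7.584 = 329.6 Wh

329.6 Wh


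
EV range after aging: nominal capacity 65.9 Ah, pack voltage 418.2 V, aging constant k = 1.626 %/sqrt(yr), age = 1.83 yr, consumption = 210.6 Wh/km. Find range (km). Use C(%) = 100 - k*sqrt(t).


Step 1: capacity retention = 100 - 1.626 * sqrt(1.83) = 100 - 1.626 * 1.3528 = 97.8%
Step 2: C_now = 65.9 * 97.8/100 = 64.45 Ah
Step 3: E_pack = V * C_now = 418.2 * 64.45 = 26953 Wh
Step 4: range = E_pack / consumption = 26953 / 210.6 = 128.0 km

128.0 km


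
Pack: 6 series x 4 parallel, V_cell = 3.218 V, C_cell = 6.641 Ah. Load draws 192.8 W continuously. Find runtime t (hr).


Step 1: E_pack = Ns * V_cell * Np * C_cell = 6 * 3.218 * 4 * 6.641 = 512.9 Wh
Step 2: t = E_pack / P = 512.9 / 192.8 = 2.660 hr

2.660 hr


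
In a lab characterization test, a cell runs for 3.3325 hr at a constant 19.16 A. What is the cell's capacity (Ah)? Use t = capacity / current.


C = I * t = 19.16 * 3.3325 = 63.85 Ah

63.85 Ah


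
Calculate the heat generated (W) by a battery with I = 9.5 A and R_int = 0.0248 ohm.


Q = I^2 * R = 9.5^2 * 0.0248 = 2.238 W

2.238 W


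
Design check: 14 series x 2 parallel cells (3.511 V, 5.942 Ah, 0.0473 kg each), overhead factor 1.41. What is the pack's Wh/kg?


Step 1: V_pack = 14 * 3.511 = 49.154 V
Step 2: C_pack = 2 * 5.942 = 11.884 Ah
Step 3: E_pack = V_pack * C_pack = 49.154 * 11.884 = 584.15 Wh
Step 4: m_pack = 14 * 2 * 0.0473 * 1.41 = 1.8674 kg
Step 5: ED = E_pack / m_pack = 584.15 / 1.8674 = 312.8 Wh/kg

312.8 Wh/kg


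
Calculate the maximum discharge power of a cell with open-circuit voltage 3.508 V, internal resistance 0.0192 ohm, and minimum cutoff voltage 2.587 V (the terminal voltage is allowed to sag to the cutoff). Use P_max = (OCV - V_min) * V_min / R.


P_max = (OCV - V_min) * V_min / R = (3.508 - 2.587) * 2.587 / 0.0192 = 0.921 * 2.587 / 0.0192 = 124.1 W

124.1 W


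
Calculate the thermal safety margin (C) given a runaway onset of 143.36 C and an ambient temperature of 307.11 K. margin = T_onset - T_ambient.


Convert: T_ambient = 307.11 K = 33.96 C
margin = 143.36 - 33.96 = 109.4 C

109.4 C


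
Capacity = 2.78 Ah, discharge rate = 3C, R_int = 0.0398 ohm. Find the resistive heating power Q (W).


Step 1: I = C_rate * capacity = 3 * 2.78 = 8.34 A
Step 2: Q = I^2 * R = 8.34^2 * 0.0398 = 69.556 * 0.0398 = 2.768 W

2.768 W


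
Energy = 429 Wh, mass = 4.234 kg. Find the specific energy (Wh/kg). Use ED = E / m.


ED = E / m = 429 / 4.234 = 101.3 Wh/kg

101.3 Wh/kg


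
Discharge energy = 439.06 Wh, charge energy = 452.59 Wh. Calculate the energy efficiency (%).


eta_e = E_dis / E_chg * 100 = 439.06 / 452.59 * 100 = 97.01%

97.01%


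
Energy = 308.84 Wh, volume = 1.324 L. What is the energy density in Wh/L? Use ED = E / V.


ED = E / V = 308.84 / 1.324 = 233.3 Wh/L

233.3 Wh/L


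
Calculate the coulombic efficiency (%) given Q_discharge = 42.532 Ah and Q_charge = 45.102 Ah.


Coulombic efficiency = 42.532/45.102 * 100% = 94.30%

94.30%


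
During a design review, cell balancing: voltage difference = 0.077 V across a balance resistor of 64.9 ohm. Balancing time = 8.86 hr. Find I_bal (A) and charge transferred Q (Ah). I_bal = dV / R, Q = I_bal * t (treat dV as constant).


I_bal = dV / R = 0.077 / 64.9 = 0.0011864 A
Q = I_bal * t = 0.0011864 * 8.86 = 0.01051 Ah

I=0.0011864 A, Q=0.01051 Ah


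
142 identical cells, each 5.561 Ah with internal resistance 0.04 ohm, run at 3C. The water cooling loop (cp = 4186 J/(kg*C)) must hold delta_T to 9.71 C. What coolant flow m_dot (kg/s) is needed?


Step 1: I = 3 * 5.561 = 16.683 A
Step 2: Q_cell = I^2 * R = 16.683^2 * 0.04 = 11.133 W
Step 3: Q_total = 142 * 11.133 = 1580.9 W
Step 4: m_dot = Q_total / (cp * dT) = 1580.9 / (4186 * 9.71) = 0.03889 kg/s

0.03889 kg/s


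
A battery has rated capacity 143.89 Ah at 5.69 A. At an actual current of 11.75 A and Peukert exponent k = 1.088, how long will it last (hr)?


Step 1: t_rated = C / I_rated = 143.89 / 5.69 = 25.288 hr
Step 2: ratio = 5.69 / 11.75 = 0.48426
Step 3: ratio^k = 0.48426^1.088 = 0.45432
Step 4: t = t_rated * ratio^k = 25.288 * 0.45432 = 11.49 hr

11.49 hr


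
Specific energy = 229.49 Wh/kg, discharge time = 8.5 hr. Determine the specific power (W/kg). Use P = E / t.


P_specific = E / t = 229.49 / 8.5 = 27.00 W/kg

27.00 W/kg


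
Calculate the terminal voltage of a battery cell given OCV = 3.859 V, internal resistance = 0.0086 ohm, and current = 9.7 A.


IR drop = 9.7 * 0.0086 = 0.08342 V
V = 3.859 - 0.08342 = 3.776 V

3.776 V


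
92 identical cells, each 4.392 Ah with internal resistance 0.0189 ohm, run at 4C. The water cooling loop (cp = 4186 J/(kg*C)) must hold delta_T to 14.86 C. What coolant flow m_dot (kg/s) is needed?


Step 1: I = 4 * 4.392 = 17.568 A
Step 2: Q_cell = I^2 * R = 17.568^2 * 0.0189 = 5.8332 W
Step 3: Q_total = 92 * 5.8332 = 536.65 W
Step 4: m_dot = Q_total / (cp * dT) = 536.65 / (4186 * 14.86) = 0.008627 kg/s

0.008627 kg/s


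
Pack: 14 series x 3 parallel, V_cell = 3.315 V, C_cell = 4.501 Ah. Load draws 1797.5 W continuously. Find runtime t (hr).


Step 1: E_pack = Ns * V_cell * Np * C_cell = 14 * 3.315 * 3 * 4.501 = 626.67 Wh
Step 2: t = E_pack / P = 626.67 / 1797.5 = 0.3486 hr

0.3486 hr


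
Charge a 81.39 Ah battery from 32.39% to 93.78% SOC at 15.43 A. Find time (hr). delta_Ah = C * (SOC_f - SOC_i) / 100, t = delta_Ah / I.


Step 1: dSOC = 93.78% - 32.39% = 61.39%
Step 2: delta_Ah = 81.39 * 61.39 / 100 = 49.965 Ah
Step 3: t = 49.965 / 15.43 = 3.238 hr

3.238 hr


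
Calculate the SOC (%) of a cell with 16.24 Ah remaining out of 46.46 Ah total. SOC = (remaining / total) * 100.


SOC% = 16.24 / 46.46 * 100 = 34.95%

34.95%


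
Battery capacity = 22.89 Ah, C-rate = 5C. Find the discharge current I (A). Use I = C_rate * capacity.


I = C_rate * capacity = 5 * 22.89 = 114.45 A

114.45 A


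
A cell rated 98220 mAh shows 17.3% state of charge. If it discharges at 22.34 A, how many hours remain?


Convert: C_total = 98220 mAh = 98.22 Ah
Step 1: remaining = SOC/100 * C_total = 17.3/100 * 98.22 = 16.992 Ah
Step 2: t = remaining / I = 16.992 / 22.34 = 0.7606 hr

0.7606 hr


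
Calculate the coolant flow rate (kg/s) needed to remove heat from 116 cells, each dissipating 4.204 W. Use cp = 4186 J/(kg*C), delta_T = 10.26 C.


Step 1: Total heat Q = 116 * 4.204 W = 487.66 W
Step 2: denom = cp * dT = 4186 * 10.26 = 42948
Step 3: m_dot = 487.66 / 42948 = 0.01135 kg/s

0.01135 kg/s


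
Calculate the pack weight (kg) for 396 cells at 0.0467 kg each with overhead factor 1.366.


m_pack = n * m_cell * overhead = 396 * 0.0467 * 1.366 = 25.26 kg

25.26 kg


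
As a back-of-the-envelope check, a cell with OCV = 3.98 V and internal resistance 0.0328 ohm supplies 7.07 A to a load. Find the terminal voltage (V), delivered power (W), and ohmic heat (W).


Step 1: V_terminal = OCV - I*R = 3.98 - 7.07 * 0.0328 = 3.7481 V
Step 2: P_out = V_terminal * I = 3.7481 * 7.07 = 26.50 W
Step 3: Q = I^2 * R = 7.07^2 * 0.0328 = 1.640 W

V=3.7481 V, P=26.50 W, Q=1.640 W


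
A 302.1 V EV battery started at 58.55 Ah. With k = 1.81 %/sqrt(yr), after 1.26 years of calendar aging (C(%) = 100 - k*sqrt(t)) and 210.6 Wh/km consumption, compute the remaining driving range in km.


Step 1: capacity retention = 100 - 1.81 * sqrt(1.26) = 100 - 1.81 * 1.1225 = 97.968%
Step 2: C_now = 58.55 * 97.968/100 = 57.36 Ah
Step 3: E_pack = V * C_now = 302.1 * 57.36 = 17328 Wh
Step 4: range = E_pack / consumption = 17328 / 210.6 = 82.28 km

82.28 km


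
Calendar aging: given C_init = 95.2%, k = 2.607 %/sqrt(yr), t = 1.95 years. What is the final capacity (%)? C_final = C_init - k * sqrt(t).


Step 1: sqrt(1.95 yr) = 1.3964
Step 2: drop = 2.607 * 1.3964 = 3.6404
Step 3: C_final = 95.2 - 3.6404 = 91.56%

91.56%


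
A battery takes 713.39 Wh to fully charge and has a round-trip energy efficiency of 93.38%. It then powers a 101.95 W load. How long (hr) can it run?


Step 1: E_discharge = eta/100 * E_charge = 93.38/100 * 713.39 = 666.16 Wh
Step 2: t = E_discharge / P = 666.16 / 101.95 = 6.534 hr

6.534 hr


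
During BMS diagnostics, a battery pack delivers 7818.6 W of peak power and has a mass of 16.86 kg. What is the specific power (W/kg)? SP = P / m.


Specific power = 7818.6 W / 16.86 kg = 463.7 W/kg

463.7 W/kg


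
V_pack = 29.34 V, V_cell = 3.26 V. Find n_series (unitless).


Rearranging: n = V_pack / V_cell = 29.34 / 3.26 = 9 cells

9


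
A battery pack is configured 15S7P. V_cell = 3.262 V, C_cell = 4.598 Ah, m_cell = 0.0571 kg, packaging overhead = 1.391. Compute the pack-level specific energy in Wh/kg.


Step 1: V_pack = 15 * 3.262 = 48.93 V
Step 2: C_pack = 7 * 4.598 = 32.186 Ah
Step 3: E_pack = V_pack * C_pack = 48.93 * 32.186 = 1574.9 Wh
Step 4: m_pack = 15 * 7 * 0.0571 * 1.391 = 8.3397 kg
Step 5: ED = E_pack / m_pack = 1574.9 / 8.3397 = 188.8 Wh/kg

188.8 Wh/kg


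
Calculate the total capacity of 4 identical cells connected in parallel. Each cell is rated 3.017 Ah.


Parallel capacities add: 4 * 3.017 Ah = 12.068 Ah

12.068 Ah


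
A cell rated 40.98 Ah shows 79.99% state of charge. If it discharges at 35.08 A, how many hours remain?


Step 1: remaining = SOC/100 * C_total = 79.99/100 * 40.98 = 32.78 Ah
Step 2: t = remaining / I = 32.78 / 35.08 = 0.9344 hr

0.9344 hr


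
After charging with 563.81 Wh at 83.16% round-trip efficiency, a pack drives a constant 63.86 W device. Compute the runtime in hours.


Step 1: E_discharge = eta/100 * E_charge = 83.16/100 * 563.81 = 468.86 Wh
Step 2: t = E_discharge / P = 468.86 / 63.86 = 7.342 hr

7.342 hr


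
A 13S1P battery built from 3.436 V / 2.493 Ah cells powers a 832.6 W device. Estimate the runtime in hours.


Step 1: E_pack = Ns * V_cell * Np * C_cell = 13 * 3.436 * 1 * 2.493 = 111.36 Wh
Step 2: t = E_pack / P = 111.36 / 832.6 = 0.1337 hr

0.1337 hr


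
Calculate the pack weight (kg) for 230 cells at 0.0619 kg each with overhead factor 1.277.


m_pack = n * m_cell * overhead = 230 * 0.0619 * 1.277 = 18.18 kg

18.18 kg


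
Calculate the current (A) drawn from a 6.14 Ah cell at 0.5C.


I = C_rate * capacity = 0.5 * 6.14 = 3.07 A

3.07 A


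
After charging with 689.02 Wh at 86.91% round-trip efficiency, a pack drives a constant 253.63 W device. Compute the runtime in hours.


Step 1: E_discharge = eta/100 * E_charge = 86.91/100 * 689.02 = 598.83 Wh
Step 2: t = E_discharge / P = 598.83 / 253.63 = 2.361 hr

2.361 hr


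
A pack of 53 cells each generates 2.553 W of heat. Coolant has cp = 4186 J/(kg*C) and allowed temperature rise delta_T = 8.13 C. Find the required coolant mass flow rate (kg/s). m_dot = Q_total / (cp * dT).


Step 1: Total heat Q = 53 * 2.553 W = 135.31 W
Step 2: denom = cp * dT = 4186 * 8.13 = 34032
Step 3: m_dot = 135.31 / 34032 = 0.003976 kg/s

0.003976 kg/s


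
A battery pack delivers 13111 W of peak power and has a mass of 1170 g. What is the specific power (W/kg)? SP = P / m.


Convert: m = 1170 g = 1.17 kg
Specific power = 13111 W / 1.17 kg = 11210 W/kg

11210 W/kg


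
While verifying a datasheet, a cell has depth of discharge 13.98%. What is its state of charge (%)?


SOC = 100 - DOD = 100 - 13.98 = 86.02%

86.02%


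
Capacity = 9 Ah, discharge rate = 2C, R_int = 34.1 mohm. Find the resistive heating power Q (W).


Convert: R = 34.1 mohm = 0.0341 ohm
Step 1: I = C_rate * capacity = 2 * 9 = 18 A
Step 2: Q = I^2 * R = 18^2 * 0.0341 = 324 * 0.0341 = 11.05 W

11.05 W


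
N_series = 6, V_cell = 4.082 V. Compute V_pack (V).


V_pack = n * V_cell = 6 * 4.082 = 24.492 V

24.492 V


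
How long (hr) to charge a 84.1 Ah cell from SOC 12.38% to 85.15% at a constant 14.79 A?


Step 1: dSOC = 85.15% - 12.38% = 72.77%
Step 2: delta_Ah = 84.1 * 72.77 / 100 = 61.2 Ah
Step 3: t = 61.2 / 14.79 = 4.138 hr

4.138 hr


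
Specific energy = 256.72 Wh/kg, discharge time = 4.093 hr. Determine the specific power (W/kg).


P_specific = E / t = 256.72 / 4.093 = 62.72 W/kg

62.72 W/kg


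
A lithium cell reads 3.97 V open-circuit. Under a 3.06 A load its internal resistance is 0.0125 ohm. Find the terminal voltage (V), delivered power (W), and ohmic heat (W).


Step 1: V_terminal = OCV - I*R = 3.97 - 3.06 * 0.0125 = 3.9318 V
Step 2: P_out = V_terminal * I = 3.9318 * 3.06 = 12.03 W
Step 3: Q = I^2 * R = 3.06^2 * 0.0125 = 0.1170 W

V=3.9318 V, P=12.03 W, Q=0.1170 W


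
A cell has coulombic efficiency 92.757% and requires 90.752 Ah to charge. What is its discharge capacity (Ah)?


Q_dis = eta/100 * Q_chg = 92.757/100 * 90.752 = 84.18 Ah

84.18 Ah


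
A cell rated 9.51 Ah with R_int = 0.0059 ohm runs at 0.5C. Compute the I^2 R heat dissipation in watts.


Step 1: I = C_rate * capacity = 0.5 * 9.51 = 4.755 A
Step 2: Q = I^2 * R = 4.755^2 * 0.0059 = 22.61 * 0.0059 = 0.1334 W

0.1334 W


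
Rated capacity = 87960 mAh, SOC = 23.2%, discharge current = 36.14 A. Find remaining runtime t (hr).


Convert: C_total = 87960 mAh = 87.96 Ah
Step 1: remaining = SOC/100 * C_total = 23.2/100 * 87.96 = 20.407 Ah
Step 2: t = remaining / I = 20.407 / 36.14 = 0.5647 hr

0.5647 hr


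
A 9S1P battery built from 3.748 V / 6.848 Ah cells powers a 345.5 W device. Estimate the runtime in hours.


Step 1: E_pack = Ns * V_cell * Np * C_cell = 9 * 3.748 * 1 * 6.848 = 231 Wh
Step 2: t = E_pack / P = 231 / 345.5 = 0.6686 hr

0.6686 hr


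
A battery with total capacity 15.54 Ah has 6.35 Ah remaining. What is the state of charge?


SOC% = 6.35 / 15.54 * 100 = 40.86%

40.86%


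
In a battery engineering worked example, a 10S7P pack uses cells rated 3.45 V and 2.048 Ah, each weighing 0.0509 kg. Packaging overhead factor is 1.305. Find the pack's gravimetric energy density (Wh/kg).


Step 1: V_pack = 10 * 3.45 = 34.5 V
Step 2: C_pack = 7 * 2.048 = 14.336 Ah
Step 3: E_pack = V_pack * C_pack = 34.5 * 14.336 = 494.59 Wh
Step 4: m_pack = 10 * 7 * 0.0509 * 1.305 = 4.6497 kg
Step 5: ED = E_pack / m_pack = 494.59 / 4.6497 = 106.4 Wh/kg

106.4 Wh/kg


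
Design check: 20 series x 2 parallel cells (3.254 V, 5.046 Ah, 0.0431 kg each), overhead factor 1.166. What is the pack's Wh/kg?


Step 1: V_pack = 20 * 3.254 = 65.08 V
Step 2: C_pack = 2 * 5.046 = 10.092 Ah
Step 3: E_pack = V_pack * C_pack = 65.08 * 10.092 = 656.79 Wh
Step 4: m_pack = 20 * 2 * 0.0431 * 1.166 = 2.0102 kg
Step 5: ED = E_pack / m_pack = 656.79 / 2.0102 = 326.7 Wh/kg

326.7 Wh/kg


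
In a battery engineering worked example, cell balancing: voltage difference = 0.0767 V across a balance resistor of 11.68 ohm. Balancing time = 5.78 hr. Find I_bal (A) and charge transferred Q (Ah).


I_bal = dV / R = 0.0767 / 11.68 = 0.0065668 A
Q = I_bal * t = 0.0065668 * 5.78 = 0.03796 Ah

I=0.0065668 A, Q=0.03796 Ah


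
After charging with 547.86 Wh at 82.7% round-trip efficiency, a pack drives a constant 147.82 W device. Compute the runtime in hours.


Step 1: E_discharge = eta/100 * E_charge = 82.7/100 * 547.86 = 453.08 Wh
Step 2: t = E_discharge / P = 453.08 / 147.82 = 3.065 hr

3.065 hr


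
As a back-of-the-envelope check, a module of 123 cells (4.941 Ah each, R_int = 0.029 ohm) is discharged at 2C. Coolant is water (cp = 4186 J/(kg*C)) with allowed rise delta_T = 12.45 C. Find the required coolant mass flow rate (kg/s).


Step 1: I = 2 * 4.941 = 9.882 A
Step 2: Q_cell = I^2 * R = 9.882^2 * 0.029 = 2.832 W
Step 3: Q_total = 123 * 2.832 = 348.34 W
Step 4: m_dot = Q_total / (cp * dT) = 348.34 / (4186 * 12.45) = 0.006684 kg/s

0.006684 kg/s


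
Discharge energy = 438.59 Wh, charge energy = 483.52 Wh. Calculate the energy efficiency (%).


Round-trip efficiency = 438.59/483.52 * 100% = 90.71%

90.71%


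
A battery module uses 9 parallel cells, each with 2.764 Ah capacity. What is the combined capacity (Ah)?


Parallel capacities add: 9 * 2.764 Ah = 24.876 Ah

24.876 Ah


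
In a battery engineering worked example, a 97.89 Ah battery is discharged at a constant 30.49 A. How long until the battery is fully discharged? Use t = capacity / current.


Runtime = 97.89 Ah / 30.49 A = 3.211 hr

3.211 hr


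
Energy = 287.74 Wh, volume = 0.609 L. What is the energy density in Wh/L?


Volumetric ED = 287.74 Wh / 0.609 L = 472.5 Wh/L

472.5 Wh/L


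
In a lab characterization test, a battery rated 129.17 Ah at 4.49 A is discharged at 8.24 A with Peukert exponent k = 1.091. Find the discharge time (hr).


t_rated = C / I_rated = 129.17 / 4.49 = 28.768 hr
(I_rated/I)^k = (0.5449)^1.091 = 0.51561
t = t_rated * (I_rated/I)^k = 28.768 * 0.51561 = 14.83 hr

14.83 hr


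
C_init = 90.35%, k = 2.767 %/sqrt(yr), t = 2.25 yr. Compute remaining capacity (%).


sqrt(t) = sqrt(2.25) = 1.5
C_final = 90.35 - 2.767 * 1.5 = 86.20%

86.20%


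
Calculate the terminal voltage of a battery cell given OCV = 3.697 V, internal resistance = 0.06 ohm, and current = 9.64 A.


V = OCV - I*R = 3.697 - 9.64 * 0.06 = 3.119 V

3.119 V


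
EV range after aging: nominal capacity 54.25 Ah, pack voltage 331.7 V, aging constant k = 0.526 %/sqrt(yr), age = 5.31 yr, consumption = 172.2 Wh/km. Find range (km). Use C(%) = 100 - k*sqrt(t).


Step 1: capacity retention = 100 - 0.526 * sqrt(5.31) = 100 - 0.526 * 2.3043 = 98.788%
Step 2: C_now = 54.25 * 98.788/100 = 53.592 Ah
Step 3: E_pack = V * C_now = 331.7 * 53.592 = 17776 Wh
Step 4: range = E_pack / consumption = 17776 / 172.2 = 103.2 km

103.2 km


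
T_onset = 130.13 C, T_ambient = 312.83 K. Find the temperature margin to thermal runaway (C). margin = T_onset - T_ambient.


Convert: T_ambient = 312.83 K = 39.68 C
margin = 130.13 - 39.68 = 90.45 C

90.45 C


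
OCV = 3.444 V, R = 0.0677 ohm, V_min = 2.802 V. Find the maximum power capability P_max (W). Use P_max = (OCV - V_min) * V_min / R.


P_max = (OCV - V_min) * V_min / R = (3.444 - 2.802) * 2.802 / 0.0677 = 0.642 * 2.802 / 0.0677 = 26.57 W

26.57 W


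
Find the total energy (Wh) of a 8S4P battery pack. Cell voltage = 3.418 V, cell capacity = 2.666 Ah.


V_pack = 8 * 3.418 = 27.344 V
C_pack = 4 * 2.666 = 10.664 Ah
E = V_pack * C_pack = 27.344 * 10.664 = 291.6 Wh

291.6 Wh


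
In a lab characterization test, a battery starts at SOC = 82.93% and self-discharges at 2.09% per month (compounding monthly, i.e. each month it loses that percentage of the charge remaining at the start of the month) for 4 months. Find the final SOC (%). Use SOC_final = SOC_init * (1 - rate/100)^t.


decay = (1 - 2.09/100)^4 = 0.91898
SOC_final = 82.93 * 0.91898 = 76.21%

76.21%


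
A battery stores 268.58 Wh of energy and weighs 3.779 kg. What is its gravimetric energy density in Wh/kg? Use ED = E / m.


ED = E / m = 268.58 / 3.779 = 71.07 Wh/kg

71.07 Wh/kg


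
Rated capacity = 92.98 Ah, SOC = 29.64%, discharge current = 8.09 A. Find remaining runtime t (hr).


Step 1: remaining = SOC/100 * C_total = 29.64/100 * 92.98 = 27.559 Ah
Step 2: t = remaining / I = 27.559 / 8.09 = 3.407 hr

3.407 hr


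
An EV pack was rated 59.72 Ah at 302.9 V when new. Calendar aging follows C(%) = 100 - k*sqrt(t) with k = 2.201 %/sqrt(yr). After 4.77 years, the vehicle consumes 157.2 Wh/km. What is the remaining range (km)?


Step 1: capacity retention = 100 - 2.201 * sqrt(4.77) = 100 - 2.201 * 2.184 = 95.193%
Step 2: C_now = 59.72 * 95.193/100 = 56.849 Ah
Step 3: E_pack = V * C_now = 302.9 * 56.849 = 17220 Wh
Step 4: range = E_pack / consumption = 17220 / 157.2 = 109.5 km

109.5 km


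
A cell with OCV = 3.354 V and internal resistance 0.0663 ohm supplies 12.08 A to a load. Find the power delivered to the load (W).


Step 1: V_terminal = OCV - I*R = 3.354 - 12.08 * 0.0663 = 2.5531 V
Step 2: P_out = V_terminal * I = 2.5531 * 12.08 = 30.84 W

30.84 W


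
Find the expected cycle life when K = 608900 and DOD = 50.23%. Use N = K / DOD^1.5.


Step 1: DOD^1.5 = 50.23^1.5 = 356
Step 2: N = 608900 / 356 = 1710 cycles

1710 cycles


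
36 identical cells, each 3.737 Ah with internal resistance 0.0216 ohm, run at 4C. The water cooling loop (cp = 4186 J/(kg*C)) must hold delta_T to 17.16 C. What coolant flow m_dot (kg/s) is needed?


Step 1: I = 4 * 3.737 = 14.948 A
Step 2: Q_cell = I^2 * R = 14.948^2 * 0.0216 = 4.8264 W
Step 3: Q_total = 36 * 4.8264 = 173.75 W
Step 4: m_dot = Q_total / (cp * dT) = 173.75 / (4186 * 17.16) = 0.002419 kg/s

0.002419 kg/s


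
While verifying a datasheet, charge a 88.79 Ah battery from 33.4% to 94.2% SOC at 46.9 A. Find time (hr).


delta_Ah = 88.79 * (94.2 - 33.4) / 100 = 53.984 Ah
t = delta_Ah / I = 53.984 / 46.9 = 1.151 hr

1.151 hr


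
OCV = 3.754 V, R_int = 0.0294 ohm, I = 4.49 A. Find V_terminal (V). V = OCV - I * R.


IR drop = 4.49 * 0.0294 = 0.13201 V
V = 3.754 - 0.13201 = 3.622 V

3.622 V


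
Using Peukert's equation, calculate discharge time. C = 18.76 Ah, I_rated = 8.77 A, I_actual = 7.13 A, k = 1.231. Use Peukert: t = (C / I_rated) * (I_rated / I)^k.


t_rated = C / I_rated = 18.76 / 8.77 = 2.1391 hr
(I_rated/I)^k = (1.23)^1.231 = 1.2902
t = t_rated * (I_rated/I)^k = 2.1391 * 1.2902 = 2.760 hr

2.760 hr


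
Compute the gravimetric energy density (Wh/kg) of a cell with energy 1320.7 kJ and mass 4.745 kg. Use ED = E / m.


Convert: E = 1320.7 kJ = 366.86 Wh
ED = E / m = 366.86 / 4.745 = 77.32 Wh/kg

77.32 Wh/kg


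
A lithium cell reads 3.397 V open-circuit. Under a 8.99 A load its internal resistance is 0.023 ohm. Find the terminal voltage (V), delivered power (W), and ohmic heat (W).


Step 1: V_terminal = OCV - I*R = 3.397 - 8.99 * 0.023 = 3.1902 V
Step 2: P_out = V_terminal * I = 3.1902 * 8.99 = 28.68 W
Step 3: Q = I^2 * R = 8.99^2 * 0.023 = 1.859 W

V=3.1902 V, P=28.68 W, Q=1.859 W


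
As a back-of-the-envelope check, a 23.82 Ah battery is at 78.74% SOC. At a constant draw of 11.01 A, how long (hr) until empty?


Step 1: remaining = SOC/100 * C_total = 78.74/100 * 23.82 = 18.756 Ah
Step 2: t = remaining / I = 18.756 / 11.01 = 1.704 hr

1.704 hr


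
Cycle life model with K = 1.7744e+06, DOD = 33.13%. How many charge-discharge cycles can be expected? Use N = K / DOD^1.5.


DOD^1.5 = 190.69
N = K / DOD^1.5 = 1.7744e+06 / 190.69 = 9305

9305 cycles


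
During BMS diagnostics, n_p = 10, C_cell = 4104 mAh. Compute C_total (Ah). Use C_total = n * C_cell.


Convert: C_cell = 4104 mAh = 4.104 Ah
C_total = 10 * 4.104 = 41.04 Ah

41.04 Ah


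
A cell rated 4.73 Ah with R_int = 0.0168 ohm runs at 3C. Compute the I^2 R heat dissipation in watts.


Step 1: I = C_rate * capacity = 3 * 4.73 = 14.19 A
Step 2: Q = I^2 * R = 14.19^2 * 0.0168 = 201.36 * 0.0168 = 3.383 W

3.383 W


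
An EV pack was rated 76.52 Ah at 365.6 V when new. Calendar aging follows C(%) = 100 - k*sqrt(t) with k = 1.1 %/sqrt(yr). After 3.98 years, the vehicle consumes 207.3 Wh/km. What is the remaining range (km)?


Step 1: capacity retention = 100 - 1.1 * sqrt(3.98) = 100 - 1.1 * 1.995 = 97.806%
Step 2: C_now = 76.52 * 97.806/100 = 74.841 Ah
Step 3: E_pack = V * C_now = 365.6 * 74.841 = 27362 Wh
Step 4: range = E_pack / consumption = 27362 / 207.3 = 132.0 km

132.0 km


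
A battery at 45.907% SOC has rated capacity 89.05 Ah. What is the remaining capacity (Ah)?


remaining = SOC / 100 * total = 45.907 / 100 * 89.05 = 40.88 Ah

40.88 Ah


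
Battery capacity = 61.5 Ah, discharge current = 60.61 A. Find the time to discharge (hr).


Runtime = 61.5 Ah / 60.61 A = 1.015 hr

1.015 hr


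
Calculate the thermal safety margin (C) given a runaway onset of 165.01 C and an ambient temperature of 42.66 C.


Safety margin = 165.01 C - 42.66 C = 122.35 C

122.35 C


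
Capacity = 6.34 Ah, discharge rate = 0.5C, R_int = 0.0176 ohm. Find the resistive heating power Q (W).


Step 1: I = C_rate * capacity = 0.5 * 6.34 = 3.17 A
Step 2: Q = I^2 * R = 3.17^2 * 0.0176 = 10.049 * 0.0176 = 0.1769 W

0.1769 W


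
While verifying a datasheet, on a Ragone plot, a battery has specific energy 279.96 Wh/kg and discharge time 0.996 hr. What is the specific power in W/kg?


P_specific = E / t = 279.96 / 0.996 = 281.1 W/kg

281.1 W/kg


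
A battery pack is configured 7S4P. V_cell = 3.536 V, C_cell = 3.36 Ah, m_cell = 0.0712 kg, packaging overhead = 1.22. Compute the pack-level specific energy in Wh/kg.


Step 1: V_pack = 7 * 3.536 = 24.752 V
Step 2: C_pack = 4 * 3.36 = 13.44 Ah
Step 3: E_pack = V_pack * C_pack = 24.752 * 13.44 = 332.67 Wh
Step 4: m_pack = 7 * 4 * 0.0712 * 1.22 = 2.4322 kg
Step 5: ED = E_pack / m_pack = 332.67 / 2.4322 = 136.8 Wh/kg

136.8 Wh/kg


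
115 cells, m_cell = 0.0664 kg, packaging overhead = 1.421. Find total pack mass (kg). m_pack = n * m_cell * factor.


m_pack = n * m_cell * overhead = 115 * 0.0664 * 1.421 = 10.85 kg

10.85 kg


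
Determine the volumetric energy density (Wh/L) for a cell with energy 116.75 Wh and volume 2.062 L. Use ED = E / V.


ED = E / V = 116.75 / 2.062 = 56.62 Wh/L

56.62 Wh/L


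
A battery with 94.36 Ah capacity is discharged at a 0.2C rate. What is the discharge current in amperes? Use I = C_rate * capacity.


At 0.2C: I = 0.2 * 94.36 Ah = 18.872 A

18.872 A


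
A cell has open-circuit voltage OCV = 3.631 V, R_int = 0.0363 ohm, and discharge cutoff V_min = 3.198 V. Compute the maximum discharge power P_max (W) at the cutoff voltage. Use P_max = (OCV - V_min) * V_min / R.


P_max = (OCV - V_min) * V_min / R = (3.631 - 3.198) * 3.198 / 0.0363 = 0.433 * 3.198 / 0.0363 = 38.15 W

38.15 W


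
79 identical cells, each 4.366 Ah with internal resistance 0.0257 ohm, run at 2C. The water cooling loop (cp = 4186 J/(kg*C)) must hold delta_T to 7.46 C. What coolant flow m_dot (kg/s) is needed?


Step 1: I = 2 * 4.366 = 8.732 A
Step 2: Q_cell = I^2 * R = 8.732^2 * 0.0257 = 1.9596 W
Step 3: Q_total = 79 * 1.9596 = 154.81 W
Step 4: m_dot = Q_total / (cp * dT) = 154.81 / (4186 * 7.46) = 0.004957 kg/s

0.004957 kg/s


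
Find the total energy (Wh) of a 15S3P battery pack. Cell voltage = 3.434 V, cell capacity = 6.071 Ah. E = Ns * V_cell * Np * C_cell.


E = Ns * Vcell * Np * Ccell = 15 * 3.434 * 3 * 6.071 = 938.2 Wh

938.2 Wh


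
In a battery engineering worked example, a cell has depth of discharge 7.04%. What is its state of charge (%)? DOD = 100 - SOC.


SOC = 100 - DOD = 100 - 7.04 = 92.96%

92.96%


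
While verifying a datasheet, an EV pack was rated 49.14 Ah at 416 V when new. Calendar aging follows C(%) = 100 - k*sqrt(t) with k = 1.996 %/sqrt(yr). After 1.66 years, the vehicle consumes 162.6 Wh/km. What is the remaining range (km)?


Step 1: capacity retention = 100 - 1.996 * sqrt(1.66) = 100 - 1.996 * 1.2884 = 97.428%
Step 2: C_now = 49.14 * 97.428/100 = 47.876 Ah
Step 3: E_pack = V * C_now = 416 * 47.876 = 19916 Wh
Step 4: range = E_pack / consumption = 19916 / 162.6 = 122.5 km

122.5 km


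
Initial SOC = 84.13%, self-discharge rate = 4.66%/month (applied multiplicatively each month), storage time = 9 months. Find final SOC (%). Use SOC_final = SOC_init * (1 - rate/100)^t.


decay = (1 - 4.66/100)^9 = 0.65084
SOC_final = 84.13 * 0.65084 = 54.76%

54.76%


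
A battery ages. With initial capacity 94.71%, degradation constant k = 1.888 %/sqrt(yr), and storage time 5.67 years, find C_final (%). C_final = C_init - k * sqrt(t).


sqrt(t) = sqrt(5.67) = 2.3812
C_final = 94.71 - 1.888 * 2.3812 = 90.21%

90.21%


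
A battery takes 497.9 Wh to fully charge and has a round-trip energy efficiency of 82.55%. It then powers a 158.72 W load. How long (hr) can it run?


Step 1: E_discharge = eta/100 * E_charge = 82.55/100 * 497.9 = 411.02 Wh
Step 2: t = E_discharge / P = 411.02 / 158.72 = 2.590 hr

2.590 hr


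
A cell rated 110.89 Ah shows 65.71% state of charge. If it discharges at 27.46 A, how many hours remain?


Step 1: remaining = SOC/100 * C_total = 65.71/100 * 110.89 = 72.866 Ah
Step 2: t = remaining / I = 72.866 / 27.46 = 2.654 hr

2.654 hr


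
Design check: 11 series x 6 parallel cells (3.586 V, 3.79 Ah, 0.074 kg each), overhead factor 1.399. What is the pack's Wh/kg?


Step 1: V_pack = 11 * 3.586 = 39.446 V
Step 2: C_pack = 6 * 3.79 = 22.74 Ah
Step 3: E_pack = V_pack * C_pack = 39.446 * 22.74 = 897 Wh
Step 4: m_pack = 11 * 6 * 0.074 * 1.399 = 6.8327 kg
Step 5: ED = E_pack / m_pack = 897 / 6.8327 = 131.3 Wh/kg

131.3 Wh/kg
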